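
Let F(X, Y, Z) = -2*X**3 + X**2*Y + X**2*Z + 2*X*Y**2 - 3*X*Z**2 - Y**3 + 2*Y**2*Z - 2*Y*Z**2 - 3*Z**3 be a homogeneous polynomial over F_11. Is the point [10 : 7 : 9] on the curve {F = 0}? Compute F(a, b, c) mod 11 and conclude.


F(10,7,9) ≡ 10 (mod 11); P is NOT on the curve.

Evaluate F(10, 7, 9) term-by-term (mod 11).
  -2*X**3 ↦ -2·1000·1·1 = -2000
  X**2*Y ↦ 1·100·7·1 = 700
  X**2*Z ↦ 1·100·1·9 = 900
  2*X*Y**2 ↦ 2·10·49·1 = 980
  -3*X*Z**2 ↦ -3·10·1·81 = -2430
  -Y**3 ↦ -1·1·343·1 = -343
  2*Y**2*Z ↦ 2·1·49·9 = 882
  -2*Y*Z**2 ↦ -2·1·7·81 = -1134
  -3*Z**3 ↦ -3·1·1·729 = -2187
Sum: F(10, 7, 9) = (-2000) + (700) + (900) + (980) + (-2430) + (-343) + (882) + (-1134) + (-2187) = -4632.
Reducing mod 11: -4632 ≡ 10 (mod 11).
Since F(a, b, c) ≡ 10 ≠ 0 (mod 11), P does NOT lie on the curve.


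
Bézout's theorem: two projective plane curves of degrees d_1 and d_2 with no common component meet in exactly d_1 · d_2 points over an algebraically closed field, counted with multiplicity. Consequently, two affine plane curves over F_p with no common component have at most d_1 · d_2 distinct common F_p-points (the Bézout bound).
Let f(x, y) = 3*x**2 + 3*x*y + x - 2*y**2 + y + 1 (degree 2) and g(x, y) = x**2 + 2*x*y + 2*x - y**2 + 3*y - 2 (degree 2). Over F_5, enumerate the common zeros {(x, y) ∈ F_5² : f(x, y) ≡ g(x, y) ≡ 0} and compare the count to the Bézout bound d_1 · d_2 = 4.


Common zeros: {(0, 1), (0, 2)}; count = 2; Bézout bound = 4.

deg(f) = 2, deg(g) = 2, so Bézout bound = 4.
Scan x ∈ F_5. For each x, list the y ∈ F_5 with f(x, y) ≡ 0 and those with g(x, y) ≡ 0 (mod 5); the common zeros in that column are the intersection.
  x = 0: f ≡ 0 at y ∈ {1, 2}; g ≡ 0 at y ∈ {1, 2}; common: {1, 2}.
  x = 1: f ≡ 0 at y ∈ {0, 2}; g ≡ 0 at y ∈ {1, 4}; common: ∅.
  x = 2: f ≡ 0 at y ∈ {0, 1}; g ≡ 0 at y ∈ ∅; common: ∅.
  x = 3: f ≡ 0 at y ∈ ∅; g ≡ 0 at y ∈ ∅; common: ∅.
  x = 4: f ≡ 0 at y ∈ ∅; g ≡ 0 at y ∈ {2, 4}; common: ∅.
Collecting: common zeros = {(0, 1), (0, 2)}, so the count is 2.
Comparison with the Bézout bound: 2 ≤ 4 = deg(f)·deg(g), as expected for curves with no common component (the affine F_5-count falls short of the bound because intersections may lie at infinity, over extension fields, or carry multiplicity).


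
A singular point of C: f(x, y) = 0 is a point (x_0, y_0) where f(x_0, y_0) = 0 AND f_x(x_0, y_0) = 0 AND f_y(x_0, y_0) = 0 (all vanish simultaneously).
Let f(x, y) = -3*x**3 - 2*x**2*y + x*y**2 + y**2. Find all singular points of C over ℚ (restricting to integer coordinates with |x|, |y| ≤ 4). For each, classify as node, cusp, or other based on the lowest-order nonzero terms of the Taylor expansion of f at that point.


Singular points: {(0, 0)}; classification: cusp.

Compute partial derivatives:
  f_x = -9*x**2 - 4*x*y + y**2.
  f_y = -2*x**2 + 2*x*y + 2*y.
Scan x_0 ∈ {−4, ..., 4}. For each x_0, f_y(x_0, y) is a polynomial in y; find its integer roots y ∈ {−4, ..., 4}, then test f_x and f at those candidates.
  x = -4: f_y(-4, y) = -6*y - 32; no integer root y with |y| ≤ 4.
  x = -3: f_y(-3, y) = -4*y - 18; no integer root y with |y| ≤ 4.
  x = -2: f_y(-2, y) = -2*y - 8; vanishes at y ∈ {-4}. (-2, -4): f_x = -52 ≠ 0.
  x = -1: f_y(-1, y) = -2; no integer root y with |y| ≤ 4.
  x = 0: f_y(0, y) = 2*y; vanishes at y ∈ {0}. (0, 0): f_x = 0, f = 0 — SINGULAR.
  x = 1: f_y(1, y) = 4*y - 2; no integer root y with |y| ≤ 4.
  x = 2: f_y(2, y) = 6*y - 8; no integer root y with |y| ≤ 4.
  x = 3: f_y(3, y) = 8*y - 18; no integer root y with |y| ≤ 4.
  x = 4: f_y(4, y) = 10*y - 32; no integer root y with |y| ≤ 4.
Only singular point on the grid: (0, 0).
Classify: substitute x = 0 + u, y = 0 + v and expand: f = -3*u**3 - 2*u**2*v + u*v**2 + v**2.
No constant or linear terms (consistent with a singular point). Quadratic part: v**2. Cubic part: -3*u**3 - 2*u**2*v + u*v**2.
The quadratic part v**2 is a perfect square, so there is a single (double) tangent line v = 0, i.e. y = 0. Restricting the cubic part to that line (v = 0) leaves -3*u**3 ≠ 0, so f is not divisible by v and the branch is v² ≈ 3*u**3 to lowest order — this is a cusp.
Classification: cusp.


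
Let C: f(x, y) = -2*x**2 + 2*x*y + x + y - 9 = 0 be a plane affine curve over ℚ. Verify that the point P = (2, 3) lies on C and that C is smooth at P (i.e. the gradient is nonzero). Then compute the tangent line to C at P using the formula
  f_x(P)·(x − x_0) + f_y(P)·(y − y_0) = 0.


Tangent line at P: -x + 5*y - 13 = 0.

Step 1: f(2, 3) = 0, so P lies on C.
Step 2: partial derivatives
  f_x(x, y) = -4*x + 2*y + 1, f_y(x, y) = 2*x + 1.
  f_x(P) = -1, f_y(P) = 5 (gradient nonzero, so P is smooth).
Step 3: tangent line at P: -1·(x − 2) + 5·(y − 3) = 0.
Expanding: -x + 5*y - 13 = 0.


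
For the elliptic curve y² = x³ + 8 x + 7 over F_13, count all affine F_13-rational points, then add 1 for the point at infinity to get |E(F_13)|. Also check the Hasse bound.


Affine points = {(1, 4), (1, 9), (4, 5), (4, 8), (5, 4), (5, 9), (7, 4), (7, 9), (11, 3), (11, 10)}; affine count = 10; |E(F_13)| = 11.

Discriminant check: Δ ∝ 4a³ + 27b² = 4·8³ + 27·7² = 4·512 + 27·49 ≡ 4 (mod 13). Nonzero ⇒ E is nonsingular.
For each x ∈ F_13, compute rhs = x³ + 8·x + 7 mod 13, then count y ∈ F_13 with y² ≡ rhs.
  x = 0: rhs = 7, matching y values: none (0 points).
  x = 1: rhs = 3, matching y values: 4, 9 (2 points).
  x = 2: rhs = 5, matching y values: none (0 points).
  x = 3: rhs = 6, matching y values: none (0 points).
  x = 4: rhs = 12, matching y values: 5, 8 (2 points).
  x = 5: rhs = 3, matching y values: 4, 9 (2 points).
  x = 6: rhs = 11, matching y values: none (0 points).
  x = 7: rhs = 3, matching y values: 4, 9 (2 points).
  x = 8: rhs = 11, matching y values: none (0 points).
  x = 9: rhs = 2, matching y values: none (0 points).
  x = 10: rhs = 8, matching y values: none (0 points).
  x = 11: rhs = 9, matching y values: 3, 10 (2 points).
  x = 12: rhs = 11, matching y values: none (0 points).
Total affine count: 10.
Full point count |E(F_13)| = 10 + 1 = 11.
Hasse bound: |11 − (13+1)| = |-3| = 3 ≤ 2√13 ≈ 7.2111 ✓.


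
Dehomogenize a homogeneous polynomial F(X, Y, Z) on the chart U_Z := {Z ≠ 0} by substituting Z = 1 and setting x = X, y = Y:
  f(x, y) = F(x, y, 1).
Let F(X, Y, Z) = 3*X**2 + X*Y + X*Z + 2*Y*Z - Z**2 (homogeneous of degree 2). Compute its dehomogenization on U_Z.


f(x, y) = 3*x**2 + x*y + x + 2*y - 1

On U_Z we set Z = 1. Each monomial c·X^i·Y^j·Z^k in F becomes c·x^i·y^j·1^k = c·x^i·y^j.
Substituting Z = 1: F(X, Y, 1) = 3*x**2 + x*y + x + 2*y - 1.
Note: deg(f) ≤ deg(F) = 2; strict inequality happens when F is divisible by Z (lost terms).


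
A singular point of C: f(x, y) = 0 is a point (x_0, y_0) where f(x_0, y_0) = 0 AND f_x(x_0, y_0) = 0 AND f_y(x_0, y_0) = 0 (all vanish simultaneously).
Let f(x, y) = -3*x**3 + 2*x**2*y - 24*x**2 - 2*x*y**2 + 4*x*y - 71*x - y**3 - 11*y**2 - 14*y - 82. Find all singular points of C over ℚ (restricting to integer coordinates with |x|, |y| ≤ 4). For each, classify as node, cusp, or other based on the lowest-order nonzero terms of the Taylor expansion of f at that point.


Singular points: {(-3, -2)}; classification: node.

Compute partial derivatives:
  f_x = -9*x**2 + 4*x*y - 48*x - 2*y**2 + 4*y - 71.
  f_y = 2*x**2 - 4*x*y + 4*x - 3*y**2 - 22*y - 14.
Scan x_0 ∈ {−4, ..., 4}. For each x_0, f_y(x_0, y) is a polynomial in y; find its integer roots y ∈ {−4, ..., 4}, then test f_x and f at those candidates.
  x = -4: f_y(-4, y) = -3*y**2 - 6*y + 2; no integer root y with |y| ≤ 4.
  x = -3: f_y(-3, y) = -3*y**2 - 10*y - 8; vanishes at y ∈ {-2}. (-3, -2): f_x = 0, f = 0 — SINGULAR.
  x = -2: f_y(-2, y) = -3*y**2 - 14*y - 14; no integer root y with |y| ≤ 4.
  x = -1: f_y(-1, y) = -3*y**2 - 18*y - 16; no integer root y with |y| ≤ 4.
  x = 0: f_y(0, y) = -3*y**2 - 22*y - 14; no integer root y with |y| ≤ 4.
  x = 1: f_y(1, y) = -3*y**2 - 26*y - 8; no integer root y with |y| ≤ 4.
  x = 2: f_y(2, y) = -3*y**2 - 30*y + 2; no integer root y with |y| ≤ 4.
  x = 3: f_y(3, y) = -3*y**2 - 34*y + 16; no integer root y with |y| ≤ 4.
  x = 4: f_y(4, y) = -3*y**2 - 38*y + 34; no integer root y with |y| ≤ 4.
Only singular point on the grid: (-3, -2).
Classify: substitute x = -3 + u, y = -2 + v and expand: f = -3*u**3 + 2*u**2*v - u**2 - 2*u*v**2 - v**3 + v**2.
No constant or linear terms (consistent with a singular point). Quadratic part: -u**2 + v**2. Cubic part: -3*u**3 + 2*u**2*v - 2*u*v**2 - v**3.
The quadratic part v**2 - u**2 = (v − u)(v + u) splits into two distinct linear factors, so there are two distinct tangent lines y − -2 = ±(x − -3) — this is a node (ordinary double point).
Classification: node.


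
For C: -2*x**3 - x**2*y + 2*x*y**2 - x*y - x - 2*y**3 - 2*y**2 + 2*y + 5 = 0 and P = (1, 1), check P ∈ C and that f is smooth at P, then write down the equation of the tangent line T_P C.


Tangent line at P: -8*x - 6*y + 14 = 0.

Step 1: f(1, 1) = 0, so P lies on C.
Step 2: partial derivatives
  f_x(x, y) = -6*x**2 - 2*x*y + 2*y**2 - y - 1, f_y(x, y) = -x**2 + 4*x*y - x - 6*y**2 - 4*y + 2.
  f_x(P) = -8, f_y(P) = -6 (gradient nonzero, so P is smooth).
Step 3: tangent line at P: -8·(x − 1) + -6·(y − 1) = 0.
Expanding: -8*x - 6*y + 14 = 0.


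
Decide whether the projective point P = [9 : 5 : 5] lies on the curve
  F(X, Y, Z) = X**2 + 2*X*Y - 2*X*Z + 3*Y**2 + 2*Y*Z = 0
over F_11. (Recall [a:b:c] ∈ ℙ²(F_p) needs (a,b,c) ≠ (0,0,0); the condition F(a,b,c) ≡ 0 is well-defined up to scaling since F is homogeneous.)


F(9,5,5) ≡ 8 (mod 11); P is NOT on the curve.

Evaluate F(9, 5, 5) term-by-term (mod 11).
  X**2 ↦ 1·81·1·1 = 81
  2*X*Y ↦ 2·9·5·1 = 90
  -2*X*Z ↦ -2·9·1·5 = -90
  3*Y**2 ↦ 3·1·25·1 = 75
  2*Y*Z ↦ 2·1·5·5 = 50
Sum: F(9, 5, 5) = (81) + (90) + (-90) + (75) + (50) = 206.
Reducing mod 11: 206 ≡ 8 (mod 11).
Since F(a, b, c) ≡ 8 ≠ 0 (mod 11), P does NOT lie on the curve.


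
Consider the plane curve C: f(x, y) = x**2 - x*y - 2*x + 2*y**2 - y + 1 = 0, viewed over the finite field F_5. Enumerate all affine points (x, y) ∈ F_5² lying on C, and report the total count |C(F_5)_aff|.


Affine F_5-points: {(1, 0), (1, 1), (2, 1), (2, 3), (3, 3), (3, 4)}; count = 6.

For each of the 25 pairs (x, y) ∈ F_5², evaluate f(x, y) mod 5. Record the zeros.
  x = 0: [0↦1, 1↦2, 2↦2, 3↦1, 4↦4]  zeros at y ∈ ∅
  x = 1: [0↦0, 1↦0, 2↦4, 3↦2, 4↦4]  zeros at y ∈ {0, 1}
  x = 2: [0↦1, 1↦0, 2↦3, 3↦0, 4↦1]  zeros at y ∈ {1, 3}
  x = 3: [0↦4, 1↦2, 2↦4, 3↦0, 4↦0]  zeros at y ∈ {3, 4}
  x = 4: [0↦4, 1↦1, 2↦2, 3↦2, 4↦1]  zeros at y ∈ ∅
Collecting zeros: affine points = {(1, 0), (1, 1), (2, 1), (2, 3), (3, 3), (3, 4)}.
Total count |C(F_5)_aff| = 6.


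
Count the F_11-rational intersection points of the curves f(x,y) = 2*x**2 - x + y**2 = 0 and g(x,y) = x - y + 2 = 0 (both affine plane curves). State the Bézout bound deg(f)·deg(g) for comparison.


Common zeros: {(2, 4), (8, 10)}; count = 2; Bézout bound = 2.

deg(f) = 2, deg(g) = 1, so Bézout bound = 2.
Scan x ∈ F_11. For each x, list the y ∈ F_11 with f(x, y) ≡ 0 and those with g(x, y) ≡ 0 (mod 11); the common zeros in that column are the intersection.
  x = 0: f ≡ 0 at y ∈ {0}; g ≡ 0 at y ∈ {2}; common: ∅.
  x = 1: f ≡ 0 at y ∈ ∅; g ≡ 0 at y ∈ {3}; common: ∅.
  x = 2: f ≡ 0 at y ∈ {4, 7}; g ≡ 0 at y ∈ {4}; common: {4}.
  x = 3: f ≡ 0 at y ∈ ∅; g ≡ 0 at y ∈ {5}; common: ∅.
  x = 4: f ≡ 0 at y ∈ {4, 7}; g ≡ 0 at y ∈ {6}; common: ∅.
  x = 5: f ≡ 0 at y ∈ ∅; g ≡ 0 at y ∈ {7}; common: ∅.
  x = 6: f ≡ 0 at y ∈ {0}; g ≡ 0 at y ∈ {8}; common: ∅.
  x = 7: f ≡ 0 at y ∈ ∅; g ≡ 0 at y ∈ {9}; common: ∅.
  x = 8: f ≡ 0 at y ∈ {1, 10}; g ≡ 0 at y ∈ {10}; common: {10}.
  x = 9: f ≡ 0 at y ∈ {1, 10}; g ≡ 0 at y ∈ {0}; common: ∅.
  x = 10: f ≡ 0 at y ∈ ∅; g ≡ 0 at y ∈ {1}; common: ∅.
Collecting: common zeros = {(2, 4), (8, 10)}, so the count is 2.
Comparison with the Bézout bound: 2 ≤ 2 = deg(f)·deg(g), as expected for curves with no common component (the bound is attained).


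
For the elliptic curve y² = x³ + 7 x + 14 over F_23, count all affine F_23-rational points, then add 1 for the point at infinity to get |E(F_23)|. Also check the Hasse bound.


Affine points = {(2, 6), (2, 17), (3, 4), (3, 19), (5, 6), (5, 17), (9, 1), (9, 22), (10, 7), (10, 16), (12, 3), (12, 20), (13, 5), (13, 18), (14, 2), (14, 21), (16, 6), (16, 17), (17, 3), (17, 20), (20, 9), (20, 14), (22, 11), (22, 12)}; affine count = 24; |E(F_23)| = 25.

Discriminant check: Δ ∝ 4a³ + 27b² = 4·7³ + 27·14² = 4·343 + 27·196 ≡ 17 (mod 23). Nonzero ⇒ E is nonsingular.
For each x ∈ F_23, compute rhs = x³ + 7·x + 14 mod 23, then count y ∈ F_23 with y² ≡ rhs.
  x = 0: rhs = 14, matching y values: none (0 points).
  x = 1: rhs = 22, matching y values: none (0 points).
  x = 2: rhs = 13, matching y values: 6, 17 (2 points).
  x = 3: rhs = 16, matching y values: 4, 19 (2 points).
  x = 4: rhs = 14, matching y values: none (0 points).
  x = 5: rhs = 13, matching y values: 6, 17 (2 points).
  x = 6: rhs = 19, matching y values: none (0 points).
  x = 7: rhs = 15, matching y values: none (0 points).
  x = 8: rhs = 7, matching y values: none (0 points).
  x = 9: rhs = 1, matching y values: 1, 22 (2 points).
  x = 10: rhs = 3, matching y values: 7, 16 (2 points).
  x = 11: rhs = 19, matching y values: none (0 points).
  x = 12: rhs = 9, matching y values: 3, 20 (2 points).
  x = 13: rhs = 2, matching y values: 5, 18 (2 points).
  x = 14: rhs = 4, matching y values: 2, 21 (2 points).
  x = 15: rhs = 21, matching y values: none (0 points).
  x = 16: rhs = 13, matching y values: 6, 17 (2 points).
  x = 17: rhs = 9, matching y values: 3, 20 (2 points).
  x = 18: rhs = 15, matching y values: none (0 points).
  x = 19: rhs = 14, matching y values: none (0 points).
  x = 20: rhs = 12, matching y values: 9, 14 (2 points).
  x = 21: rhs = 15, matching y values: none (0 points).
  x = 22: rhs = 6, matching y values: 11, 12 (2 points).
Total affine count: 24.
Full point count |E(F_23)| = 24 + 1 = 25.
Hasse bound: |25 − (23+1)| = |1| = 1 ≤ 2√23 ≈ 9.5917 ✓.


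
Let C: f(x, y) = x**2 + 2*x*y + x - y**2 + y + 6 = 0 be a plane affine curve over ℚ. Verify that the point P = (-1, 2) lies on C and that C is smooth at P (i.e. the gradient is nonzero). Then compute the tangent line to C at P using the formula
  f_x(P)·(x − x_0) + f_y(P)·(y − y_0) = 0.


Tangent line at P: 3*x - 5*y + 13 = 0.

Step 1: f(-1, 2) = 0, so P lies on C.
Step 2: partial derivatives
  f_x(x, y) = 2*x + 2*y + 1, f_y(x, y) = 2*x - 2*y + 1.
  f_x(P) = 3, f_y(P) = -5 (gradient nonzero, so P is smooth).
Step 3: tangent line at P: 3·(x − -1) + -5·(y − 2) = 0.
Expanding: 3*x - 5*y + 13 = 0.


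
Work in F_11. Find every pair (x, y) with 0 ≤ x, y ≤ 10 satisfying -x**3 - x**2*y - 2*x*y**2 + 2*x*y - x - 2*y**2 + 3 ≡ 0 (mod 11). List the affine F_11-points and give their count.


Affine F_11-points: {(3, 5), (3, 7), (4, 2), (4, 6), (5, 1), (5, 6), (6, 4), (6, 10), (7, 6), (7, 9), (8, 0), (8, 1), (9, 7), (9, 8), (10, 9)}; count = 15.

For each of the 121 pairs (x, y) ∈ F_11², evaluate f(x, y) mod 11. Record the zeros.
  x = 0: [0↦3, 1↦1, 2↦6, 3↦7, 4↦4, 5↦8, 6↦8, 7↦4, 8↦7, 9↦6, 10↦1]  zeros at y ∈ ∅
  x = 1: [0↦1, 1↦9, 2↦9, 3↦1, 4↦7, 5↦5, 6↦6, 7↦10, 8↦6, 9↦5, 10↦7]  zeros at y ∈ ∅
  x = 2: [0↦4, 1↦9, 2↦2, 3↦5, 4↦7, 5↦8, 6↦8, 7↦7, 8↦5, 9↦2, 10↦9]  zeros at y ∈ ∅
  x = 3: [0↦6, 1↦6, 2↦1, 3↦2, 4↦9, 5↦0, 6↦8, 7↦0, 8↦9, 9↦2, 10↦1]  zeros at y ∈ {5, 7}
  x = 4: [0↦1, 1↦5, 2↦0, 3↦8, 4↦7, 5↦8, 6↦0, 7↦5, 8↦1, 9↦10, 10↦10]  zeros at y ∈ {2, 6}
  x = 5: [0↦5, 1↦0, 2↦4, 3↦6, 4↦6, 5↦4, 6↦0, 7↦5, 8↦8, 9↦9, 10↦8]  zeros at y ∈ {1, 6}
  x = 6: [0↦1, 1↦7, 2↦7, 3↦1, 4↦0, 5↦4, 6↦2, 7↦5, 8↦2, 9↦4, 10↦0]  zeros at y ∈ {4, 10}
  x = 7: [0↦5, 1↦9, 2↦3, 3↦9, 4↦5, 5↦2, 6↦0, 7↦10, 8↦10, 9↦0, 10↦2]  zeros at y ∈ {6, 9}
  x = 8: [0↦0, 1↦0, 2↦8, 3↦2, 4↦4, 5↦3, 6↦10, 7↦3, 8↦4, 9↦2, 10↦8]  zeros at y ∈ {0, 1}
  x = 9: [0↦2, 1↦7, 2↦5, 3↦7, 4↦2, 5↦1, 6↦4, 7↦0, 8↦0, 9↦4, 10↦1]  zeros at y ∈ {7, 8}
  x = 10: [0↦5, 1↦2, 2↦10, 3↦7, 4↦4, 5↦1, 6↦9, 7↦6, 8↦3, 9↦0, 10↦8]  zeros at y ∈ {9}
Collecting zeros: affine points = {(3, 5), (3, 7), (4, 2), (4, 6), (5, 1), (5, 6), (6, 4), (6, 10), (7, 6), (7, 9), (8, 0), (8, 1), (9, 7), (9, 8), (10, 9)}.
Total count |C(F_11)_aff| = 15.


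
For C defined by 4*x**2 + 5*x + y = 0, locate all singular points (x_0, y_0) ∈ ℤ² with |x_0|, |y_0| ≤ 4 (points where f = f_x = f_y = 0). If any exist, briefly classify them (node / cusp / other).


No singular points in the scanned grid; C is smooth there.

Compute partial derivatives:
  f_x = 8*x + 5.
  f_y = 1.
f_y = 1 is a nonzero constant, so f_y never vanishes: no point (x, y) can satisfy f = f_x = f_y = 0. In particular no (x, y) ∈ {−4, ..., 4}² is singular; the curve is smooth.


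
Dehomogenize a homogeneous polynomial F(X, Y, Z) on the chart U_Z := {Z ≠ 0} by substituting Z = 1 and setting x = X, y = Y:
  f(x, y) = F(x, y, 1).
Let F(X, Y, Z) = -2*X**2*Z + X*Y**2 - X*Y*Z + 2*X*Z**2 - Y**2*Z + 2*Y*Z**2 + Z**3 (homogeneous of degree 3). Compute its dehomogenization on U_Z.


f(x, y) = -2*x**2 + x*y**2 - x*y + 2*x - y**2 + 2*y + 1

On U_Z we set Z = 1. Each monomial c·X^i·Y^j·Z^k in F becomes c·x^i·y^j·1^k = c·x^i·y^j.
Substituting Z = 1: F(X, Y, 1) = -2*x**2 + x*y**2 - x*y + 2*x - y**2 + 2*y + 1.
Note: deg(f) ≤ deg(F) = 3; strict inequality happens when F is divisible by Z (lost terms).


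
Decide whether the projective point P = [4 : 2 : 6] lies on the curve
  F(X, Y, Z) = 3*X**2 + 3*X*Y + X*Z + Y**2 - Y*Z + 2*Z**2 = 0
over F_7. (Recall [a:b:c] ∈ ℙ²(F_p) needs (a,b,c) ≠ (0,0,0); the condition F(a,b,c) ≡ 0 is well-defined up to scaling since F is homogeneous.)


F(4,2,6) ≡ 6 (mod 7); P is NOT on the curve.

Evaluate F(4, 2, 6) term-by-term (mod 7).
  3*X**2 ↦ 3·16·1·1 = 48
  3*X*Y ↦ 3·4·2·1 = 24
  X*Z ↦ 1·4·1·6 = 24
  Y**2 ↦ 1·1·4·1 = 4
  -Y*Z ↦ -1·1·2·6 = -12
  2*Z**2 ↦ 2·1·1·36 = 72
Sum: F(4, 2, 6) = (48) + (24) + (24) + (4) + (-12) + (72) = 160.
Reducing mod 7: 160 ≡ 6 (mod 7).
Since F(a, b, c) ≡ 6 ≠ 0 (mod 7), P does NOT lie on the curve.


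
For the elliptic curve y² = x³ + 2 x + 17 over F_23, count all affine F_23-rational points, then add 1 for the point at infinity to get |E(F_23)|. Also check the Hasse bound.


Affine points = {(2, 11), (2, 12), (3, 2), (3, 21), (7, 11), (7, 12), (8, 4), (8, 19), (10, 5), (10, 18), (11, 6), (11, 17), (13, 3), (13, 20), (14, 11), (14, 12), (15, 8), (15, 15)}; affine count = 18; |E(F_23)| = 19.

Discriminant check: Δ ∝ 4a³ + 27b² = 4·2³ + 27·17² = 4·8 + 27·289 ≡ 15 (mod 23). Nonzero ⇒ E is nonsingular.
For each x ∈ F_23, compute rhs = x³ + 2·x + 17 mod 23, then count y ∈ F_23 with y² ≡ rhs.
  x = 0: rhs = 17, matching y values: none (0 points).
  x = 1: rhs = 20, matching y values: none (0 points).
  x = 2: rhs = 6, matching y values: 11, 12 (2 points).
  x = 3: rhs = 4, matching y values: 2, 21 (2 points).
  x = 4: rhs = 20, matching y values: none (0 points).
  x = 5: rhs = 14, matching y values: none (0 points).
  x = 6: rhs = 15, matching y values: none (0 points).
  x = 7: rhs = 6, matching y values: 11, 12 (2 points).
  x = 8: rhs = 16, matching y values: 4, 19 (2 points).
  x = 9: rhs = 5, matching y values: none (0 points).
  x = 10: rhs = 2, matching y values: 5, 18 (2 points).
  x = 11: rhs = 13, matching y values: 6, 17 (2 points).
  x = 12: rhs = 21, matching y values: none (0 points).
  x = 13: rhs = 9, matching y values: 3, 20 (2 points).
  x = 14: rhs = 6, matching y values: 11, 12 (2 points).
  x = 15: rhs = 18, matching y values: 8, 15 (2 points).
  x = 16: rhs = 5, matching y values: none (0 points).
  x = 17: rhs = 19, matching y values: none (0 points).
  x = 18: rhs = 20, matching y values: none (0 points).
  x = 19: rhs = 14, matching y values: none (0 points).
  x = 20: rhs = 7, matching y values: none (0 points).
  x = 21: rhs = 5, matching y values: none (0 points).
  x = 22: rhs = 14, matching y values: none (0 points).
Total affine count: 18.
Full point count |E(F_23)| = 18 + 1 = 19.
Hasse bound: |19 − (23+1)| = |-5| = 5 ≤ 2√23 ≈ 9.5917 ✓.


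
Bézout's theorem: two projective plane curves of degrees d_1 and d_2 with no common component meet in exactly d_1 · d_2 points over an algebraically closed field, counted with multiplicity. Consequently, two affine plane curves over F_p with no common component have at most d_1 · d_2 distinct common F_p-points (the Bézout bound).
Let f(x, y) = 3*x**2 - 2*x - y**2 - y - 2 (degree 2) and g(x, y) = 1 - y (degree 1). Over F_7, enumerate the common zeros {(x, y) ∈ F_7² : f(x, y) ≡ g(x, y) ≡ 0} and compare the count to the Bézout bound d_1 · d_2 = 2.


Common zeros: ∅; count = 0; Bézout bound = 2.

deg(f) = 2, deg(g) = 1, so Bézout bound = 2.
Scan x ∈ F_7. For each x, list the y ∈ F_7 with f(x, y) ≡ 0 and those with g(x, y) ≡ 0 (mod 7); the common zeros in that column are the intersection.
  x = 0: f ≡ 0 at y ∈ {3}; g ≡ 0 at y ∈ {1}; common: ∅.
  x = 1: f ≡ 0 at y ∈ {2, 4}; g ≡ 0 at y ∈ {1}; common: ∅.
  x = 2: f ≡ 0 at y ∈ {2, 4}; g ≡ 0 at y ∈ {1}; common: ∅.
  x = 3: f ≡ 0 at y ∈ {3}; g ≡ 0 at y ∈ {1}; common: ∅.
  x = 4: f ≡ 0 at y ∈ ∅; g ≡ 0 at y ∈ {1}; common: ∅.
  x = 5: f ≡ 0 at y ∈ {0, 6}; g ≡ 0 at y ∈ {1}; common: ∅.
  x = 6: f ≡ 0 at y ∈ ∅; g ≡ 0 at y ∈ {1}; common: ∅.
Collecting: common zeros = ∅, so the count is 0.
Comparison with the Bézout bound: 0 ≤ 2 = deg(f)·deg(g), as expected for curves with no common component (the affine F_7-count falls short of the bound because intersections may lie at infinity, over extension fields, or carry multiplicity).


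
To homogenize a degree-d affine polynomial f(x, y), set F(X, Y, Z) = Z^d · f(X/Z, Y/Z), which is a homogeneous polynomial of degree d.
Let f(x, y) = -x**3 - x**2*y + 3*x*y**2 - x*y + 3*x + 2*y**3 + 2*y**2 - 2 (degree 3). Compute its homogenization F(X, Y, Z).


F(X, Y, Z) = -X**3 - X**2*Y + 3*X*Y**2 - X*Y*Z + 3*X*Z**2 + 2*Y**3 + 2*Y**2*Z - 2*Z**3

deg(f) = 3.
Substitute x = X/Z, y = Y/Z into f, then multiply by Z^3.
  monomial -1·x^3·y^0 ↦ -1·X^3·Y^0·Z^0.
  monomial -1·x^2·y^1 ↦ -1·X^2·Y^1·Z^0.
  monomial 3·x^1·y^2 ↦ 3·X^1·Y^2·Z^0.
  monomial -1·x^1·y^1 ↦ -1·X^1·Y^1·Z^1.
  monomial 3·x^1·y^0 ↦ 3·X^1·Y^0·Z^2.
  monomial 2·x^0·y^3 ↦ 2·X^0·Y^3·Z^0.
  monomial 2·x^0·y^2 ↦ 2·X^0·Y^2·Z^1.
  monomial -2·x^0·y^0 ↦ -2·X^0·Y^0·Z^3.
Collecting: F(X, Y, Z) = -X**3 - X**2*Y + 3*X*Y**2 - X*Y*Z + 3*X*Z**2 + 2*Y**3 + 2*Y**2*Z - 2*Z**3.


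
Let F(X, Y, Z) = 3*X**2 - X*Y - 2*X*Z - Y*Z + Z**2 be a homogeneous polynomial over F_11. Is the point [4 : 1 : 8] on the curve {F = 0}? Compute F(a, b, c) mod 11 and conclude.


F(4,1,8) ≡ 3 (mod 11); P is NOT on the curve.

Evaluate F(4, 1, 8) term-by-term (mod 11).
  3*X**2 ↦ 3·16·1·1 = 48
  -X*Y ↦ -1·4·1·1 = -4
  -2*X*Z ↦ -2·4·1·8 = -64
  -Y*Z ↦ -1·1·1·8 = -8
  Z**2 ↦ 1·1·1·64 = 64
Sum: F(4, 1, 8) = (48) + (-4) + (-64) + (-8) + (64) = 36.
Reducing mod 11: 36 ≡ 3 (mod 11).
Since F(a, b, c) ≡ 3 ≠ 0 (mod 11), P does NOT lie on the curve.


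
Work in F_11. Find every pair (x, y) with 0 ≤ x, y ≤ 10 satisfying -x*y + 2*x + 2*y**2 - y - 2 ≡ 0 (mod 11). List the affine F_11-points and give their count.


Affine F_11-points: {(1, 0), (1, 1), (2, 3), (2, 4), (5, 6), (5, 8), (7, 5), (7, 10), (9, 7), (9, 9)}; count = 10.

For each of the 121 pairs (x, y) ∈ F_11², evaluate f(x, y) mod 11. Record the zeros.
  x = 0: [0↦9, 1↦10, 2↦4, 3↦2, 4↦4, 5↦10, 6↦9, 7↦1, 8↦8, 9↦8, 10↦1]  zeros at y ∈ ∅
  x = 1: [0↦0, 1↦0, 2↦4, 3↦1, 4↦2, 5↦7, 6↦5, 7↦7, 8↦2, 9↦1, 10↦4]  zeros at y ∈ {0, 1}
  x = 2: [0↦2, 1↦1, 2↦4, 3↦0, 4↦0, 5↦4, 6↦1, 7↦2, 8↦7, 9↦5, 10↦7]  zeros at y ∈ {3, 4}
  x = 3: [0↦4, 1↦2, 2↦4, 3↦10, 4↦9, 5↦1, 6↦8, 7↦8, 8↦1, 9↦9, 10↦10]  zeros at y ∈ ∅
  x = 4: [0↦6, 1↦3, 2↦4, 3↦9, 4↦7, 5↦9, 6↦4, 7↦3, 8↦6, 9↦2, 10↦2]  zeros at y ∈ ∅
  x = 5: [0↦8, 1↦4, 2↦4, 3↦8, 4↦5, 5↦6, 6↦0, 7↦9, 8↦0, 9↦6, 10↦5]  zeros at y ∈ {6, 8}
  x = 6: [0↦10, 1↦5, 2↦4, 3↦7, 4↦3, 5↦3, 6↦7, 7↦4, 8↦5, 9↦10, 10↦8]  zeros at y ∈ ∅
  x = 7: [0↦1, 1↦6, 2↦4, 3↦6, 4↦1, 5↦0, 6↦3, 7↦10, 8↦10, 9↦3, 10↦0]  zeros at y ∈ {5, 10}
  x = 8: [0↦3, 1↦7, 2↦4, 3↦5, 4↦10, 5↦8, 6↦10, 7↦5, 8↦4, 9↦7, 10↦3]  zeros at y ∈ ∅
  x = 9: [0↦5, 1↦8, 2↦4, 3↦4, 4↦8, 5↦5, 6↦6, 7↦0, 8↦9, 9↦0, 10↦6]  zeros at y ∈ {7, 9}
  x = 10: [0↦7, 1↦9, 2↦4, 3↦3, 4↦6, 5↦2, 6↦2, 7↦6, 8↦3, 9↦4, 10↦9]  zeros at y ∈ ∅
Collecting zeros: affine points = {(1, 0), (1, 1), (2, 3), (2, 4), (5, 6), (5, 8), (7, 5), (7, 10), (9, 7), (9, 9)}.
Total count |C(F_11)_aff| = 10.


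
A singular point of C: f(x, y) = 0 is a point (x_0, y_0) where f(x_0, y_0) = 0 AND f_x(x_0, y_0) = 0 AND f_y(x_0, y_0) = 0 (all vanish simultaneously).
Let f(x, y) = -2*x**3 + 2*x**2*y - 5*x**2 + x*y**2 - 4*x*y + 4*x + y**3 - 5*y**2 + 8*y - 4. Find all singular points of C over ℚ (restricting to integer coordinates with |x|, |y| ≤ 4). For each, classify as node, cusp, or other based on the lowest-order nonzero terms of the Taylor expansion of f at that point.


Singular points: {(0, 2)}; classification: node.

Compute partial derivatives:
  f_x = -6*x**2 + 4*x*y - 10*x + y**2 - 4*y + 4.
  f_y = 2*x**2 + 2*x*y - 4*x + 3*y**2 - 10*y + 8.
Scan x_0 ∈ {−4, ..., 4}. For each x_0, f_y(x_0, y) is a polynomial in y; find its integer roots y ∈ {−4, ..., 4}, then test f_x and f at those candidates.
  x = -4: f_y(-4, y) = 3*y**2 - 18*y + 56; no integer root y with |y| ≤ 4.
  x = -3: f_y(-3, y) = 3*y**2 - 16*y + 38; no integer root y with |y| ≤ 4.
  x = -2: f_y(-2, y) = 3*y**2 - 14*y + 24; no integer root y with |y| ≤ 4.
  x = -1: f_y(-1, y) = 3*y**2 - 12*y + 14; no integer root y with |y| ≤ 4.
  x = 0: f_y(0, y) = 3*y**2 - 10*y + 8; vanishes at y ∈ {2}. (0, 2): f_x = 0, f = 0 — SINGULAR.
  x = 1: f_y(1, y) = 3*y**2 - 8*y + 6; no integer root y with |y| ≤ 4.
  x = 2: f_y(2, y) = 3*y**2 - 6*y + 8; no integer root y with |y| ≤ 4.
  x = 3: f_y(3, y) = 3*y**2 - 4*y + 14; no integer root y with |y| ≤ 4.
  x = 4: f_y(4, y) = 3*y**2 - 2*y + 24; no integer root y with |y| ≤ 4.
Only singular point on the grid: (0, 2).
Classify: substitute x = 0 + u, y = 2 + v and expand: f = -2*u**3 + 2*u**2*v - u**2 + u*v**2 + v**3 + v**2.
No constant or linear terms (consistent with a singular point). Quadratic part: -u**2 + v**2. Cubic part: -2*u**3 + 2*u**2*v + u*v**2 + v**3.
The quadratic part v**2 - u**2 = (v − u)(v + u) splits into two distinct linear factors, so there are two distinct tangent lines y − 2 = ±(x − 0) — this is a node (ordinary double point).
Classification: node.


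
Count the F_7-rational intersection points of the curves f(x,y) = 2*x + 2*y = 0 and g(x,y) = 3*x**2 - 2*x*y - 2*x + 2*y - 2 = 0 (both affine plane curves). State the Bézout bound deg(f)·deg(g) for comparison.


Common zeros: {(6, 1)}; count = 1; Bézout bound = 2.

deg(f) = 1, deg(g) = 2, so Bézout bound = 2.
Scan x ∈ F_7. For each x, list the y ∈ F_7 with f(x, y) ≡ 0 and those with g(x, y) ≡ 0 (mod 7); the common zeros in that column are the intersection.
  x = 0: f ≡ 0 at y ∈ {0}; g ≡ 0 at y ∈ {1}; common: ∅.
  x = 1: f ≡ 0 at y ∈ {6}; g ≡ 0 at y ∈ ∅; common: ∅.
  x = 2: f ≡ 0 at y ∈ {5}; g ≡ 0 at y ∈ {3}; common: ∅.
  x = 3: f ≡ 0 at y ∈ {4}; g ≡ 0 at y ∈ {3}; common: ∅.
  x = 4: f ≡ 0 at y ∈ {3}; g ≡ 0 at y ∈ {4}; common: ∅.
  x = 5: f ≡ 0 at y ∈ {2}; g ≡ 0 at y ∈ {0}; common: ∅.
  x = 6: f ≡ 0 at y ∈ {1}; g ≡ 0 at y ∈ {1}; common: {1}.
Collecting: common zeros = {(6, 1)}, so the count is 1.
Comparison with the Bézout bound: 1 ≤ 2 = deg(f)·deg(g), as expected for curves with no common component (the affine F_7-count falls short of the bound because intersections may lie at infinity, over extension fields, or carry multiplicity).


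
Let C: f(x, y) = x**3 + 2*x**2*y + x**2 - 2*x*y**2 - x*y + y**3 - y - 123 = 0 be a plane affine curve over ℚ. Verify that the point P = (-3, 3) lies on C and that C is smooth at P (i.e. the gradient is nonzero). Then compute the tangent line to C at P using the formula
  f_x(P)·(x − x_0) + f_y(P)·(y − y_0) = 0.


Tangent line at P: -36*x + 83*y - 357 = 0.

Step 1: f(-3, 3) = 0, so P lies on C.
Step 2: partial derivatives
  f_x(x, y) = 3*x**2 + 4*x*y + 2*x - 2*y**2 - y, f_y(x, y) = 2*x**2 - 4*x*y - x + 3*y**2 - 1.
  f_x(P) = -36, f_y(P) = 83 (gradient nonzero, so P is smooth).
Step 3: tangent line at P: -36·(x − -3) + 83·(y − 3) = 0.
Expanding: -36*x + 83*y - 357 = 0.


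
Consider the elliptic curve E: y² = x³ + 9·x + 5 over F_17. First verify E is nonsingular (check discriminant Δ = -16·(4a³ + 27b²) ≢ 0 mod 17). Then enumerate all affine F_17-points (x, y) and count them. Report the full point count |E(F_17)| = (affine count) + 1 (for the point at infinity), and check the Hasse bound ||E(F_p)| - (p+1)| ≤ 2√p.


Affine points = {(1, 7), (1, 10), (3, 5), (3, 12), (9, 4), (9, 13), (14, 6), (14, 11), (15, 8), (15, 9)}; affine count = 10; |E(F_17)| = 11.

Discriminant check: Δ ∝ 4a³ + 27b² = 4·9³ + 27·5² = 4·729 + 27·25 ≡ 4 (mod 17). Nonzero ⇒ E is nonsingular.
For each x ∈ F_17, compute rhs = x³ + 9·x + 5 mod 17, then count y ∈ F_17 with y² ≡ rhs.
  x = 0: rhs = 5, matching y values: none (0 points).
  x = 1: rhs = 15, matching y values: 7, 10 (2 points).
  x = 2: rhs = 14, matching y values: none (0 points).
  x = 3: rhs = 8, matching y values: 5, 12 (2 points).
  x = 4: rhs = 3, matching y values: none (0 points).
  x = 5: rhs = 5, matching y values: none (0 points).
  x = 6: rhs = 3, matching y values: none (0 points).
  x = 7: rhs = 3, matching y values: none (0 points).
  x = 8: rhs = 11, matching y values: none (0 points).
  x = 9: rhs = 16, matching y values: 4, 13 (2 points).
  x = 10: rhs = 7, matching y values: none (0 points).
  x = 11: rhs = 7, matching y values: none (0 points).
  x = 12: rhs = 5, matching y values: none (0 points).
  x = 13: rhs = 7, matching y values: none (0 points).
  x = 14: rhs = 2, matching y values: 6, 11 (2 points).
  x = 15: rhs = 13, matching y values: 8, 9 (2 points).
  x = 16: rhs = 12, matching y values: none (0 points).
Total affine count: 10.
Full point count |E(F_17)| = 10 + 1 = 11.
Hasse bound: |11 − (17+1)| = |-7| = 7 ≤ 2√17 ≈ 8.2462 ✓.


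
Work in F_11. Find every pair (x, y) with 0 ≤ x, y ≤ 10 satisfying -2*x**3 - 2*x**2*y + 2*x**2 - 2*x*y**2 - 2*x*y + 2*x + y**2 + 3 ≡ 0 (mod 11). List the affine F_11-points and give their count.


Affine F_11-points: {(1, 1), (1, 6), (2, 9), (3, 7), (3, 8), (4, 1), (4, 9), (5, 0), (5, 8), (6, 1), (7, 2), (7, 8), (8, 9), (8, 10)}; count = 14.

For each of the 121 pairs (x, y) ∈ F_11², evaluate f(x, y) mod 11. Record the zeros.
  x = 0: [0↦3, 1↦4, 2↦7, 3↦1, 4↦8, 5↦6, 6↦6, 7↦8, 8↦1, 9↦7, 10↦4]  zeros at y ∈ ∅
  x = 1: [0↦5, 1↦0, 2↦4, 3↦6, 4↦6, 5↦4, 6↦0, 7↦5, 8↦8, 9↦9, 10↦8]  zeros at y ∈ {1, 6}
  x = 2: [0↦10, 1↦6, 2↦7, 3↦2, 4↦2, 5↦7, 6↦6, 7↦10, 8↦8, 9↦0, 10↦8]  zeros at y ∈ {9}
  x = 3: [0↦6, 1↦10, 2↦4, 3↦10, 4↦6, 5↦3, 6↦1, 7↦0, 8↦0, 9↦1, 10↦3]  zeros at y ∈ {7, 8}
  x = 4: [0↦3, 1↦0, 2↦5, 3↦7, 4↦6, 5↦2, 6↦6, 7↦7, 8↦5, 9↦0, 10↦3]  zeros at y ∈ {1, 9}
  x = 5: [0↦0, 1↦8, 2↦9, 3↦3, 4↦1, 5↦3, 6↦9, 7↦8, 8↦0, 9↦7, 10↦7]  zeros at y ∈ {0, 8}
  x = 6: [0↦7, 1↦0, 2↦4, 3↦8, 4↦1, 5↦5, 6↦9, 7↦2, 8↦6, 9↦10, 10↦3]  zeros at y ∈ {1}
  x = 7: [0↦1, 1↦8, 2↦0, 3↦10, 4↦5, 5↦7, 6↦5, 7↦10, 8↦0, 9↦8, 10↦1]  zeros at y ∈ {2, 8}
  x = 8: [0↦3, 1↦9, 2↦7, 3↦8, 4↦1, 5↦8, 6↦7, 7↦9, 8↦3, 9↦0, 10↦0]  zeros at y ∈ {9, 10}
  x = 9: [0↦1, 1↦2, 2↦2, 3↦1, 4↦10, 5↦7, 6↦3, 7↦9, 8↦3, 9↦7, 10↦10]  zeros at y ∈ ∅
  x = 10: [0↦5, 1↦8, 2↦6, 3↦10, 4↦9, 5↦3, 6↦3, 7↦9, 8↦10, 9↦6, 10↦8]  zeros at y ∈ ∅
Collecting zeros: affine points = {(1, 1), (1, 6), (2, 9), (3, 7), (3, 8), (4, 1), (4, 9), (5, 0), (5, 8), (6, 1), (7, 2), (7, 8), (8, 9), (8, 10)}.
Total count |C(F_11)_aff| = 14.


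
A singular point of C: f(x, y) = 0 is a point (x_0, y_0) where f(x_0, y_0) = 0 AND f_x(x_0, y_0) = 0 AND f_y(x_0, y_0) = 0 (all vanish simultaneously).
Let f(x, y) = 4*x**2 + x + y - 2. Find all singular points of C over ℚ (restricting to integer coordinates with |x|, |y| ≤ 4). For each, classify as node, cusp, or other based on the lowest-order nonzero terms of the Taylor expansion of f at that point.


No singular points in the scanned grid; C is smooth there.

Compute partial derivatives:
  f_x = 8*x + 1.
  f_y = 1.
f_y = 1 is a nonzero constant, so f_y never vanishes: no point (x, y) can satisfy f = f_x = f_y = 0. In particular no (x, y) ∈ {−4, ..., 4}² is singular; the curve is smooth.


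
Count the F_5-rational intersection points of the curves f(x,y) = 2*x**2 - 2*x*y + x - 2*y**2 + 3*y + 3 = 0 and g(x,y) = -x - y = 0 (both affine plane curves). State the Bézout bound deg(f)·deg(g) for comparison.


Common zeros: {(3, 2)}; count = 1; Bézout bound = 2.

deg(f) = 2, deg(g) = 1, so Bézout bound = 2.
Scan x ∈ F_5. For each x, list the y ∈ F_5 with f(x, y) ≡ 0 and those with g(x, y) ≡ 0 (mod 5); the common zeros in that column are the intersection.
  x = 0: f ≡ 0 at y ∈ ∅; g ≡ 0 at y ∈ {0}; common: ∅.
  x = 1: f ≡ 0 at y ∈ {1, 2}; g ≡ 0 at y ∈ {4}; common: ∅.
  x = 2: f ≡ 0 at y ∈ {1}; g ≡ 0 at y ∈ {3}; common: ∅.
  x = 3: f ≡ 0 at y ∈ {2, 4}; g ≡ 0 at y ∈ {2}; common: {2}.
  x = 4: f ≡ 0 at y ∈ ∅; g ≡ 0 at y ∈ {1}; common: ∅.
Collecting: common zeros = {(3, 2)}, so the count is 1.
Comparison with the Bézout bound: 1 ≤ 2 = deg(f)·deg(g), as expected for curves with no common component (the affine F_5-count falls short of the bound because intersections may lie at infinity, over extension fields, or carry multiplicity).


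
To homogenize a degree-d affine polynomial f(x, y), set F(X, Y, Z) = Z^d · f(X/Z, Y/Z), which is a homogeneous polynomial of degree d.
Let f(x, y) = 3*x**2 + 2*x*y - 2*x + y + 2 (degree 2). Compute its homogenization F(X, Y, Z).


F(X, Y, Z) = 3*X**2 + 2*X*Y - 2*X*Z + Y*Z + 2*Z**2

deg(f) = 2.
Substitute x = X/Z, y = Y/Z into f, then multiply by Z^2.
  monomial 3·x^2·y^0 ↦ 3·X^2·Y^0·Z^0.
  monomial 2·x^1·y^1 ↦ 2·X^1·Y^1·Z^0.
  monomial -2·x^1·y^0 ↦ -2·X^1·Y^0·Z^1.
  monomial 1·x^0·y^1 ↦ 1·X^0·Y^1·Z^1.
  monomial 2·x^0·y^0 ↦ 2·X^0·Y^0·Z^2.
Collecting: F(X, Y, Z) = 3*X**2 + 2*X*Y - 2*X*Z + Y*Z + 2*Z**2.


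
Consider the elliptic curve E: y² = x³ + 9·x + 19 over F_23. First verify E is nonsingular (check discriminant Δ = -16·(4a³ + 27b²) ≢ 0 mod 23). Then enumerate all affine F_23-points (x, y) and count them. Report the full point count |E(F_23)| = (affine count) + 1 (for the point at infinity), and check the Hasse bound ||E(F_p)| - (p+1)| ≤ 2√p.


Affine points = {(1, 11), (1, 12), (3, 2), (3, 21), (4, 2), (4, 21), (6, 6), (6, 17), (9, 1), (9, 22), (11, 0), (16, 2), (16, 21), (17, 5), (17, 18), (21, 4), (21, 19), (22, 3), (22, 20)}; affine count = 19; |E(F_23)| = 20.

Discriminant check: Δ ∝ 4a³ + 27b² = 4·9³ + 27·19² = 4·729 + 27·361 ≡ 13 (mod 23). Nonzero ⇒ E is nonsingular.
For each x ∈ F_23, compute rhs = x³ + 9·x + 19 mod 23, then count y ∈ F_23 with y² ≡ rhs.
  x = 0: rhs = 19, matching y values: none (0 points).
  x = 1: rhs = 6, matching y values: 11, 12 (2 points).
  x = 2: rhs = 22, matching y values: none (0 points).
  x = 3: rhs = 4, matching y values: 2, 21 (2 points).
  x = 4: rhs = 4, matching y values: 2, 21 (2 points).
  x = 5: rhs = 5, matching y values: none (0 points).
  x = 6: rhs = 13, matching y values: 6, 17 (2 points).
  x = 7: rhs = 11, matching y values: none (0 points).
  x = 8: rhs = 5, matching y values: none (0 points).
  x = 9: rhs = 1, matching y values: 1, 22 (2 points).
  x = 10: rhs = 5, matching y values: none (0 points).
  x = 11: rhs = 0, matching y values: 0 (1 points).
  x = 12: rhs = 15, matching y values: none (0 points).
  x = 13: rhs = 10, matching y values: none (0 points).
  x = 14: rhs = 14, matching y values: none (0 points).
  x = 15: rhs = 10, matching y values: none (0 points).
  x = 16: rhs = 4, matching y values: 2, 21 (2 points).
  x = 17: rhs = 2, matching y values: 5, 18 (2 points).
  x = 18: rhs = 10, matching y values: none (0 points).
  x = 19: rhs = 11, matching y values: none (0 points).
  x = 20: rhs = 11, matching y values: none (0 points).
  x = 21: rhs = 16, matching y values: 4, 19 (2 points).
  x = 22: rhs = 9, matching y values: 3, 20 (2 points).
Total affine count: 19.
Full point count |E(F_23)| = 19 + 1 = 20.
Hasse bound: |20 − (23+1)| = |-4| = 4 ≤ 2√23 ≈ 9.5917 ✓.


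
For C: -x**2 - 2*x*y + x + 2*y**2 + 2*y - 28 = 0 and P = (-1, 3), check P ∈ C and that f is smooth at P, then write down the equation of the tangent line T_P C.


Tangent line at P: -3*x + 16*y - 51 = 0.

Step 1: f(-1, 3) = 0, so P lies on C.
Step 2: partial derivatives
  f_x(x, y) = -2*x - 2*y + 1, f_y(x, y) = -2*x + 4*y + 2.
  f_x(P) = -3, f_y(P) = 16 (gradient nonzero, so P is smooth).
Step 3: tangent line at P: -3·(x − -1) + 16·(y − 3) = 0.
Expanding: -3*x + 16*y - 51 = 0.


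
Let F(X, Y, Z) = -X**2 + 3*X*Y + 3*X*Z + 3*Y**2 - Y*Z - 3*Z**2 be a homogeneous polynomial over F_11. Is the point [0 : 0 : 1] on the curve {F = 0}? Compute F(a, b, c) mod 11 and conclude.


F(0,0,1) ≡ 8 (mod 11); P is NOT on the curve.

Evaluate F(0, 0, 1) term-by-term (mod 11).
  -X**2 ↦ -1·0·1·1 = 0
  3*X*Y ↦ 3·0·0·1 = 0
  3*X*Z ↦ 3·0·1·1 = 0
  3*Y**2 ↦ 3·1·0·1 = 0
  -Y*Z ↦ -1·1·0·1 = 0
  -3*Z**2 ↦ -3·1·1·1 = -3
Sum: F(0, 0, 1) = (0) + (0) + (0) + (0) + (0) + (-3) = -3.
Reducing mod 11: -3 ≡ 8 (mod 11).
Since F(a, b, c) ≡ 8 ≠ 0 (mod 11), P does NOT lie on the curve.


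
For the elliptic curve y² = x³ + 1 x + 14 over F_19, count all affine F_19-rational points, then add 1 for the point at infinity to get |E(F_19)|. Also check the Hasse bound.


Affine points = {(1, 4), (1, 15), (2, 9), (2, 10), (3, 5), (3, 14), (4, 5), (4, 14), (5, 7), (5, 12), (9, 7), (9, 12), (10, 6), (10, 13), (11, 8), (11, 11), (12, 5), (12, 14), (13, 1), (13, 18), (14, 6), (14, 13), (17, 2), (17, 17)}; affine count = 24; |E(F_19)| = 25.

Discriminant check: Δ ∝ 4a³ + 27b² = 4·1³ + 27·14² = 4·1 + 27·196 ≡ 14 (mod 19). Nonzero ⇒ E is nonsingular.
For each x ∈ F_19, compute rhs = x³ + 1·x + 14 mod 19, then count y ∈ F_19 with y² ≡ rhs.
  x = 0: rhs = 14, matching y values: none (0 points).
  x = 1: rhs = 16, matching y values: 4, 15 (2 points).
  x = 2: rhs = 5, matching y values: 9, 10 (2 points).
  x = 3: rhs = 6, matching y values: 5, 14 (2 points).
  x = 4: rhs = 6, matching y values: 5, 14 (2 points).
  x = 5: rhs = 11, matching y values: 7, 12 (2 points).
  x = 6: rhs = 8, matching y values: none (0 points).
  x = 7: rhs = 3, matching y values: none (0 points).
  x = 8: rhs = 2, matching y values: none (0 points).
  x = 9: rhs = 11, matching y values: 7, 12 (2 points).
  x = 10: rhs = 17, matching y values: 6, 13 (2 points).
  x = 11: rhs = 7, matching y values: 8, 11 (2 points).
  x = 12: rhs = 6, matching y values: 5, 14 (2 points).
  x = 13: rhs = 1, matching y values: 1, 18 (2 points).
  x = 14: rhs = 17, matching y values: 6, 13 (2 points).
  x = 15: rhs = 3, matching y values: none (0 points).
  x = 16: rhs = 3, matching y values: none (0 points).
  x = 17: rhs = 4, matching y values: 2, 17 (2 points).
  x = 18: rhs = 12, matching y values: none (0 points).
Total affine count: 24.
Full point count |E(F_19)| = 24 + 1 = 25.
Hasse bound: |25 − (19+1)| = |5| = 5 ≤ 2√19 ≈ 8.7178 ✓.
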